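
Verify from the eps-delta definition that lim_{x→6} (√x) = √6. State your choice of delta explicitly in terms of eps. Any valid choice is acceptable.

delta = min(6, √6·eps)

Let eps > 0. We want delta > 0 such that 0 < |x − 6| < delta implies |√x − √6| < eps.
Multiplying by the conjugate, |√x − √6| = |x − 6|/(√x + √6).
Restrict delta ≤ 6 so that |x − 6| < 6 forces x > 0, and then √x + √6 > √6.
Hence |√x − √6| < |x − 6|/√6, which is < eps once |x − 6| < √6·eps.
Take delta = min(6, √6·eps). If 0 < |x − 6| < delta then x > 0 and |√x − √6| < |x − 6|/√6 < eps.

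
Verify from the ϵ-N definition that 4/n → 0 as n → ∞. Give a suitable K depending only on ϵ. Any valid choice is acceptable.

Suppose ϵ > 0. For n ≥ 1, |4/n − 0| = 4/(n) ≤ 4/n.
We need 4/n < ϵ, i.e. n > 4/ϵ.
Take K = 4/ϵ. If n > K then |4/n| ≤ 4/n < ϵ.

K = 4/ϵ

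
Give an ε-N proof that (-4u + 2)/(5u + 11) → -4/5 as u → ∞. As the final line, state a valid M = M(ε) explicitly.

Fix ε > 0. We seek M > 0 such that u > M implies |(-4u + 2)/(5u + 11) + 4/5| < ε.
(-4u + 2)/(5u + 11) + 4/5 = (5(-4u + 2) − (-4)(5u + 11)) / (5(5u + 11)) = 54/(5(5u + 11)).
For u > 0 we have 5u + 11 > 5u, so |(-4u + 2)/(5u + 11) + 4/5| = 54/(5(5u + 11)) < 54/(5·5u) = (54/25)/u.
Thus |(-4u + 2)/(5u + 11) + 4/5| < ε whenever u > (54/25)/ε.
Take M = (54/25)/ε. If u > M then |(-4u + 2)/(5u + 11) + 4/5| < (54/25)/u < ε.

M = (54/25)/ε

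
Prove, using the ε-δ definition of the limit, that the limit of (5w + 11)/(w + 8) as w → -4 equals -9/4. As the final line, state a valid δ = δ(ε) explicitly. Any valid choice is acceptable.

Suppose ε > 0. We want δ > 0 with 0 < |w + 4| < δ ⇒ |(5w + 11)/(w + 8) + 9/4| < ε.
Combining over a common denominator, (5w + 11)/(w + 8) + 9/4 = [(5w + 11)·4 − (-9)·(w + 8)] / [4·(w + 8)] = 29(w + 4) / (4(w + 8)).
So |(5w + 11)/(w + 8) + 9/4| = 29|w + 4| / (4·|w + 8|).
Restrict δ ≤ 2. Then |w + 4| < 2 gives |w + 8| = |(w + 4) + 4| ≥ 4 − 2 = 2.
Hence |(5w + 11)/(w + 8) + 9/4| < 29|w + 4|/(4·2) = (29/8)|w + 4|, which is < ε once |w + 4| < (8/29)ε.
Take δ = min(2, (8/29)ε). Then 0 < |w + 4| < δ forces both bounds, so |(5w + 11)/(w + 8) + 9/4| < ε.

δ = min(2, (8/29)ε)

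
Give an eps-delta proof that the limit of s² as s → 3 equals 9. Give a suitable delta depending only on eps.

delta = min(2, eps/8)

Let eps > 0. We seek delta > 0 with 0 < |s − 3| < delta ⇒ |s² − 9| < eps.
Factor: s² − 9 = (s − 3)(s + 3), so |s² − 9| = |s − 3|·|s + 3|.
Restrict delta ≤ 2. Then |s − 3| < 2 gives |s| < 5, so by the triangle inequality |s + 3| ≤ 5 + 3 = 8.
Hence |s² − 9| ≤ 8|s − 3|, which is < eps once |s − 3| < eps/8.
Take delta = min(2, eps/8). If 0 < |s − 3| < delta then both bounds hold and |s² − 9| ≤ 8|s − 3| < 8·(eps/8) = eps.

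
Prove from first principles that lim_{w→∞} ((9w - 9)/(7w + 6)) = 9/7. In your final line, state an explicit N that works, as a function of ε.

N = (117/49)/ε

Let ε > 0 be given. We seek N > 0 such that w > N implies |(9w - 9)/(7w + 6) − (9/7)| < ε.
(9w - 9)/(7w + 6) − (9/7) = (7(9w - 9) − 9(7w + 6)) / (7(7w + 6)) = -117/(7(7w + 6)).
For w > 0 we have 7w + 6 > 7w, so |(9w - 9)/(7w + 6) − (9/7)| = 117/(7(7w + 6)) < 117/(7·7w) = (117/49)/w.
Thus |(9w - 9)/(7w + 6) − (9/7)| < ε whenever w > (117/49)/ε.
Take N = (117/49)/ε. If w > N then |(9w - 9)/(7w + 6) − (9/7)| < (117/49)/w < ε.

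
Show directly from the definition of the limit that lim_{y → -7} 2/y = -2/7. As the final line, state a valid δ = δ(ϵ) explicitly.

δ = min(7/2, (49/4)ϵ)

Let ϵ > 0 be given. We seek δ > 0 such that 0 < |y + 7| < δ implies |2/y + 2/7| < ϵ.
|2/y + 2/7| = 2·|-7 − y|/(7·|y|) = 2|y + 7|/(7|y|).
Require δ ≤ 7/2 so that |y| > 7 − 7/2 = 7/2, hence 7|y| > 49/2.
Then |2/y + 2/7| < 2|y + 7|/(49/2), which is < ϵ when |y + 7| < (49/4)ϵ.
Take δ = min(7/2, (49/4)ϵ). Then 0 < |y + 7| < δ gives both |y + 7| < 7/2 and |y + 7| < (49/4)ϵ, so |2/y + 2/7| < ϵ.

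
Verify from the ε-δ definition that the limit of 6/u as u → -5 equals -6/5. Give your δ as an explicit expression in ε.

δ = min(5/2, (25/12)ε)

Fix ε > 0. We seek δ > 0 such that 0 < |u + 5| < δ implies |6/u + 6/5| < ε.
|6/u + 6/5| = 6·|-5 − u|/(5·|u|) = 6|u + 5|/(5|u|).
Require δ ≤ 5/2 so that |u| > 5 − 5/2 = 5/2, hence 5|u| > 25/2.
Then |6/u + 6/5| < 6|u + 5|/(25/2), which is < ε when |u + 5| < (25/12)ε.
Take δ = min(5/2, (25/12)ε). Then 0 < |u + 5| < δ gives both |u + 5| < 5/2 and |u + 5| < (25/12)ε, so |6/u + 6/5| < ε.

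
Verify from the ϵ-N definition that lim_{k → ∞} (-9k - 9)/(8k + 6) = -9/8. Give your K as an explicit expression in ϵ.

Fix ϵ > 0. For k ≥ 1, |(-9k - 9)/(8k + 6) + 9/8| = |-18|/(8(8k + 6)) = 18/(8(8k + 6)).
Since 8k + 6 ≥ 8k for k ≥ 1, this is ≤ 18/(8·8k) = (9/32)/k.
So |(-9k - 9)/(8k + 6) + 9/8| < ϵ whenever k > (9/32)/ϵ.
Take K = (9/32)/ϵ. If k > K then |(-9k - 9)/(8k + 6) + 9/8| ≤ (9/32)/k < ϵ.

K = (9/32)/ϵ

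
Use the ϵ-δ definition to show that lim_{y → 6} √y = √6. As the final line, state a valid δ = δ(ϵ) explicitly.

δ = min(6, √6·ϵ)

Suppose ϵ > 0. We want δ > 0 such that 0 < |y − 6| < δ implies |√y − √6| < ϵ.
Rationalise: √y − √6 = (y − 6)/(√y + √6), so |√y − √6| = |y − 6|/(√y + √6).
Restrict δ ≤ 6 so that |y − 6| < 6 forces y > 0, and then √y + √6 > √6.
Hence |√y − √6| < |y − 6|/√6, which is < ϵ once |y − 6| < √6·ϵ.
Take δ = min(6, √6·ϵ). If 0 < |y − 6| < δ then y > 0 and |√y − √6| < |y − 6|/√6 < ϵ.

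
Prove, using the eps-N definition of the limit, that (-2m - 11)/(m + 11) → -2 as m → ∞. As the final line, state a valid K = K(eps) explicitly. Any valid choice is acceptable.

K = 11/eps

Fix eps > 0. For m ≥ 1, |(-2m - 11)/(m + 11) + 2| = |11|/((m + 11)) = 11/((m + 11)).
Since m + 11 ≥ m for m ≥ 1, this is ≤ 11/(m) = 11/m.
So |(-2m - 11)/(m + 11) + 2| < eps whenever m > 11/eps.
Take K = 11/eps. If m > K then |(-2m - 11)/(m + 11) + 2| ≤ 11/m < eps.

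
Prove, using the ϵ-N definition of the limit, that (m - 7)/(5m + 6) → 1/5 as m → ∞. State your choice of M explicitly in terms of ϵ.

Suppose ϵ > 0. For m ≥ 1, |(m - 7)/(5m + 6) − (1/5)| = |-41|/(5(5m + 6)) = 41/(5(5m + 6)).
Since 5m + 6 ≥ 5m for m ≥ 1, this is ≤ 41/(5·5m) = (41/25)/m.
So |(m - 7)/(5m + 6) − (1/5)| < ϵ whenever m > (41/25)/ϵ.
Take M = (41/25)/ϵ. If m > M then |(m - 7)/(5m + 6) − (1/5)| ≤ (41/25)/m < ϵ.

M = (41/25)/ϵ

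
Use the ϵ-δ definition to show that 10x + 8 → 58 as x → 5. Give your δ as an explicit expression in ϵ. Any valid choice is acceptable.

δ = ϵ/10

Let ϵ > 0 be given. We need δ > 0 so that 0 < |x − 5| < δ implies |(10x + 8) − 58| < ϵ.
|(10x + 8) − 58| = |10x - 50| = 10|x − 5|.
Thus it suffices that |x − 5| < ϵ/10.
Take δ = ϵ/10. If 0 < |x − 5| < δ then |(10x + 8) − 58| = 10|x − 5| < 10·(ϵ/10) = ϵ.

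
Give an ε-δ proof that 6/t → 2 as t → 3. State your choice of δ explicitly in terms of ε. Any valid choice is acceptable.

Let ε > 0. We seek δ > 0 such that 0 < |t − 3| < δ implies |6/t − 2| < ε.
|6/t − 2| = 6·|3 − t|/(3·|t|) = 6|t − 3|/(3|t|).
Restrict δ ≤ 3/2. Then |t − 3| < 3/2 gives |t| > 3/2, so 3|t| > 9/2.
Then |6/t − 2| < 6|t − 3|/(9/2), which is < ε when |t − 3| < (3/4)ε.
Take δ = min(3/2, (3/4)ε). Then 0 < |t − 3| < δ gives both |t − 3| < 3/2 and |t − 3| < (3/4)ε, so |6/t − 2| < ε.

δ = min(3/2, (3/4)ε)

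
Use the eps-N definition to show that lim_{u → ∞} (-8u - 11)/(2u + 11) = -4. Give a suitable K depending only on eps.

K = (33/2)/eps

Let eps > 0. We seek K > 0 such that u > K implies |(-8u - 11)/(2u + 11) + 4| < eps.
(-8u - 11)/(2u + 11) + 4 = (2(-8u - 11) − (-8)(2u + 11)) / (2(2u + 11)) = 66/(2(2u + 11)).
For u > 0 we have 2u + 11 > 2u, so |(-8u - 11)/(2u + 11) + 4| = 66/(2(2u + 11)) < 66/(2·2u) = (33/2)/u.
Thus |(-8u - 11)/(2u + 11) + 4| < eps whenever u > (33/2)/eps.
Take K = (33/2)/eps. If u > K then |(-8u - 11)/(2u + 11) + 4| < (33/2)/u < eps.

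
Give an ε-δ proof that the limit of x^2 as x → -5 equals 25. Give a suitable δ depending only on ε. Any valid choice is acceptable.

Let ε > 0. We seek δ > 0 with 0 < |x + 5| < δ ⇒ |x^2 − 25| < ε.
Factor: x^2 − 25 = (x + 5)(x - 5), so |x^2 − 25| = |x + 5|·|x - 5|.
Restrict δ ≤ 2. Then |x + 5| < 2 gives |x| < 7, so by the triangle inequality |x - 5| ≤ 7 + 5 = 12.
Hence |x^2 − 25| ≤ 12|x + 5|, which is < ε once |x + 5| < ε/12.
Take δ = min(2, ε/12). If 0 < |x + 5| < δ then both bounds hold and |x^2 − 25| ≤ 12|x + 5| < 12·(ε/12) = ε.

δ = min(2, ε/12)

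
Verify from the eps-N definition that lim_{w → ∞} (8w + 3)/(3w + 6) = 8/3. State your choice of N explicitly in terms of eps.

Let eps > 0 be given. We seek N > 0 such that w > N implies |(8w + 3)/(3w + 6) − (8/3)| < eps.
(8w + 3)/(3w + 6) − (8/3) = (3(8w + 3) − 8(3w + 6)) / (3(3w + 6)) = -39/(3(3w + 6)).
For w > 0 we have 3w + 6 > 3w, so |(8w + 3)/(3w + 6) − (8/3)| = 39/(3(3w + 6)) < 39/(3·3w) = (13/3)/w.
Thus |(8w + 3)/(3w + 6) − (8/3)| < eps whenever w > (13/3)/eps.
Take N = (13/3)/eps. If w > N then |(8w + 3)/(3w + 6) − (8/3)| < (13/3)/w < eps.

N = (13/3)/eps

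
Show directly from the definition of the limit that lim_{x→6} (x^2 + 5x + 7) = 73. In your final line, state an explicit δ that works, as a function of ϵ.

Let ϵ > 0. We want δ > 0 such that 0 < |x − 6| < δ implies |(x^2 + 5x + 7) − 73| < ϵ.
(x^2 + 5x + 7) − 73 = x^2 + 5x - 66 = (x − 6)(x + 11).
So |(x^2 + 5x + 7) − 73| = |x − 6|·|x + 11|.
Require δ ≤ 1. Then |x − 6| < 1 gives |x| < 7, and by the triangle inequality |x + 11| ≤ 7 + 11 = 18.
Hence |(x^2 + 5x + 7) − 73| ≤ 18|x − 6| < ϵ provided |x − 6| < ϵ/18.
Choosing δ = min(1, ϵ/18) ensures both conditions, hence |(x^2 + 5x + 7) − 73| < ϵ.

δ = min(1, ϵ/18)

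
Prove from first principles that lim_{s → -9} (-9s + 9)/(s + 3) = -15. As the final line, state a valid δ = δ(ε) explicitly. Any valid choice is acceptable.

Let ε > 0 be given. We want δ > 0 with 0 < |s + 9| < δ ⇒ |(-9s + 9)/(s + 3) + 15| < ε.
Combining over a common denominator, (-9s + 9)/(s + 3) + 15 = [(-9s + 9)·(-6) − 90·(s + 3)] / [(-6)·(s + 3)] = -36(s + 9) / ((-6)(s + 3)).
So |(-9s + 9)/(s + 3) + 15| = 36|s + 9| / (6·|s + 3|).
Restrict δ ≤ 3. Then |s + 9| < 3 gives |s + 3| = |(s + 9) + (-6)| ≥ 6 − 3 = 3.
Hence |(-9s + 9)/(s + 3) + 15| < 36|s + 9|/(6·3) = 2|s + 9|, which is < ε once |s + 9| < (1/2)ε.
Take δ = min(3, (1/2)ε). Then 0 < |s + 9| < δ forces both bounds, so |(-9s + 9)/(s + 3) + 15| < ε.

δ = min(3, (1/2)ε)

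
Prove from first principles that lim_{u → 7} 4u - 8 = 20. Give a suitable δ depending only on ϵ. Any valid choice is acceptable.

δ = ϵ/4

Fix ϵ > 0. We need δ > 0 so that 0 < |u − 7| < δ implies |(4u - 8) − 20| < ϵ.
Since (4u - 8) − 20 = 4(u − 7), we have |(4u - 8) − 20| = 4|u − 7|.
Thus it suffices that |u − 7| < ϵ/4.
Choosing δ = ϵ/4 gives |(4u - 8) − 20| = 4|u − 7| < ϵ whenever |u − 7| < δ.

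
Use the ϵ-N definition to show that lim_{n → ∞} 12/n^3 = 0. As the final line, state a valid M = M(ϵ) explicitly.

M = (12/ϵ)^{1/3}

Suppose ϵ > 0. For n ≥ 1, |12/n^3 − 0| = 12/n^3.
12/n^3 < ϵ ⇔ n^3 > 12/ϵ ⇔ n > (12/ϵ)^{1/3}.
Take M = (12/ϵ)^{1/3}. Then n > M implies 12/n^3 < ϵ.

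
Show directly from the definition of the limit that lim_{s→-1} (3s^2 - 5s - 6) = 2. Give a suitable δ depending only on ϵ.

Let ϵ > 0. We want δ > 0 such that 0 < |s + 1| < δ implies |(3s^2 - 5s - 6) − 2| < ϵ.
(3s^2 - 5s - 6) − 2 = 3s^2 - 5s - 8 = (s + 1)(3s - 8).
So |(3s^2 - 5s - 6) − 2| = |s + 1|·|3s - 8|.
Require δ ≤ 1. Then |s + 1| < 1 gives |s| < 2, and by the triangle inequality |3s - 8| ≤ 3·2 + 8 = 14.
Hence |(3s^2 - 5s - 6) − 2| ≤ 14|s + 1| < ϵ provided |s + 1| < ϵ/14.
Take δ = min(1, ϵ/14). Then 0 < |s + 1| < δ gives both |s + 1| < 1 and |s + 1| < ϵ/14, so |(3s^2 - 5s - 6) − 2| < ϵ.

δ = min(1, ϵ/14)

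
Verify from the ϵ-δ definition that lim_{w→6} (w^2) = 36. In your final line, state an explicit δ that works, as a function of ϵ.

δ = min(2, ϵ/14)

Suppose ϵ > 0. We seek δ > 0 with 0 < |w − 6| < δ ⇒ |w^2 − 36| < ϵ.
Factor: w^2 − 36 = (w − 6)(w + 6), so |w^2 − 36| = |w − 6|·|w + 6|.
Restrict δ ≤ 2. Then |w − 6| < 2 gives |w| < 8, so by the triangle inequality |w + 6| ≤ 8 + 6 = 14.
Hence |w^2 − 36| ≤ 14|w − 6|, which is < ϵ once |w − 6| < ϵ/14.
Take δ = min(2, ϵ/14). If 0 < |w − 6| < δ then both bounds hold and |w^2 − 36| ≤ 14|w − 6| < 14·(ϵ/14) = ϵ.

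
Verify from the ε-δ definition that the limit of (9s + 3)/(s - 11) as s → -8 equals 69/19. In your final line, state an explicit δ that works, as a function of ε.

Let ε > 0 be given. We want δ > 0 with 0 < |s + 8| < δ ⇒ |(9s + 3)/(s - 11) − (69/19)| < ε.
Combining over a common denominator, (9s + 3)/(s - 11) − (69/19) = [(9s + 3)·(-19) − (-69)·(s - 11)] / [(-19)·(s - 11)] = -102(s + 8) / ((-19)(s - 11)).
So |(9s + 3)/(s - 11) − (69/19)| = 102|s + 8| / (19·|s − 11|).
Restrict δ ≤ 19/2. Then |s + 8| < 19/2 gives |s − 11| = |(s + 8) + (-19)| ≥ 19 − 19/2 = 19/2.
Hence |(9s + 3)/(s - 11) − (69/19)| < 102|s + 8|/(19·(19/2)) = (204/361)|s + 8|, which is < ε once |s + 8| < (361/204)ε.
Take δ = min(19/2, (361/204)ε). Then 0 < |s + 8| < δ forces both bounds, so |(9s + 3)/(s - 11) − (69/19)| < ε.

δ = min(19/2, (361/204)ε)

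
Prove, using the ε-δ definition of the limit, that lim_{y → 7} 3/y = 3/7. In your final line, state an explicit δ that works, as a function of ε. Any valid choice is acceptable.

Suppose ε > 0. We seek δ > 0 such that 0 < |y − 7| < δ implies |3/y − (3/7)| < ε.
|3/y − (3/7)| = 3·|7 − y|/(7·|y|) = 3|y − 7|/(7|y|).
Restrict δ ≤ 7/2. Then |y − 7| < 7/2 gives |y| > 7/2, so 7|y| > 49/2.
Then |3/y − (3/7)| < 3|y − 7|/(49/2), which is < ε when |y − 7| < (49/6)ε.
Take δ = min(7/2, (49/6)ε). Then 0 < |y − 7| < δ gives both |y − 7| < 7/2 and |y − 7| < (49/6)ε, so |3/y − (3/7)| < ε.

δ = min(7/2, (49/6)ε)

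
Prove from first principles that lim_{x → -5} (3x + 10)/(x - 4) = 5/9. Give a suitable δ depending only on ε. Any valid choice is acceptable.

δ = min(9/2, (81/44)ε)

Fix ε > 0. We want δ > 0 with 0 < |x + 5| < δ ⇒ |(3x + 10)/(x - 4) − (5/9)| < ε.
Combining over a common denominator, (3x + 10)/(x - 4) − (5/9) = [(3x + 10)·(-9) − (-5)·(x - 4)] / [(-9)·(x - 4)] = -22(x + 5) / ((-9)(x - 4)).
So |(3x + 10)/(x - 4) − (5/9)| = 22|x + 5| / (9·|x − 4|).
Restrict δ ≤ 9/2. Then |x + 5| < 9/2 gives |x − 4| = |(x + 5) + (-9)| ≥ 9 − 9/2 = 9/2.
Hence |(3x + 10)/(x - 4) − (5/9)| < 22|x + 5|/(9·(9/2)) = (44/81)|x + 5|, which is < ε once |x + 5| < (81/44)ε.
Take δ = min(9/2, (81/44)ε). Then 0 < |x + 5| < δ forces both bounds, so |(3x + 10)/(x - 4) − (5/9)| < ε.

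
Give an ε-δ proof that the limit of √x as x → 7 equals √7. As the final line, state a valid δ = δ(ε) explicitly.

δ = min(7, √7·ε)

Suppose ε > 0. We want δ > 0 such that 0 < |x − 7| < δ implies |√x − √7| < ε.
Multiplying by the conjugate, |√x − √7| = |x − 7|/(√x + √7).
Restrict δ ≤ 7 so that |x − 7| < 7 forces x > 0, and then √x + √7 > √7.
Hence |√x − √7| < |x − 7|/√7, which is < ε once |x − 7| < √7·ε.
Take δ = min(7, √7·ε). If 0 < |x − 7| < δ then x > 0 and |√x − √7| < |x − 7|/√7 < ε.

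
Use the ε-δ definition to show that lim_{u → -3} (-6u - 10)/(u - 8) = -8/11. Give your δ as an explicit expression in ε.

δ = min(11/2, (121/116)ε)

Let ε > 0. We want δ > 0 with 0 < |u + 3| < δ ⇒ |(-6u - 10)/(u - 8) + 8/11| < ε.
Combining over a common denominator, (-6u - 10)/(u - 8) + 8/11 = [(-6u - 10)·(-11) − 8·(u - 8)] / [(-11)·(u - 8)] = 58(u + 3) / ((-11)(u - 8)).
So |(-6u - 10)/(u - 8) + 8/11| = 58|u + 3| / (11·|u − 8|).
Require δ ≤ 11/2, so |u − 8| ≥ |-11| − |u + 3| > 11 − 11/2 = 11/2.
Hence |(-6u - 10)/(u - 8) + 8/11| < 58|u + 3|/(11·(11/2)) = (116/121)|u + 3|, which is < ε once |u + 3| < (121/116)ε.
Take δ = min(11/2, (121/116)ε). Then 0 < |u + 3| < δ forces both bounds, so |(-6u - 10)/(u - 8) + 8/11| < ε.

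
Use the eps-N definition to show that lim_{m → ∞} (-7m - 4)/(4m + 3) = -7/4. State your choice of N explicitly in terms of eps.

N = (5/16)/eps

Let eps > 0 be given. For m ≥ 1, |(-7m - 4)/(4m + 3) + 7/4| = |5|/(4(4m + 3)) = 5/(4(4m + 3)).
Since 4m + 3 ≥ 4m for m ≥ 1, this is ≤ 5/(4·4m) = (5/16)/m.
So |(-7m - 4)/(4m + 3) + 7/4| < eps whenever m > (5/16)/eps.
Take N = (5/16)/eps. If m > N then |(-7m - 4)/(4m + 3) + 7/4| ≤ (5/16)/m < eps.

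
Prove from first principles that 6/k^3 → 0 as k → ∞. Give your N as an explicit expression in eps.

Let eps > 0. For k ≥ 1, |6/k^3 − 0| = 6/k^3.
6/k^3 < eps ⇔ k^3 > 6/eps ⇔ k > (6/eps)^{1/3}.
Take N = (6/eps)^{1/3}. Then k > N implies 6/k^3 < eps.

N = (6/eps)^{1/3}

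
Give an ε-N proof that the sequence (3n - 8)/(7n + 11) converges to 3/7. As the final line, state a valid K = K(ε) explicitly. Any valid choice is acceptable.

Fix ε > 0. For n ≥ 1, |(3n - 8)/(7n + 11) − (3/7)| = |-89|/(7(7n + 11)) = 89/(7(7n + 11)).
Since 7n + 11 ≥ 7n for n ≥ 1, this is ≤ 89/(7·7n) = (89/49)/n.
So |(3n - 8)/(7n + 11) − (3/7)| < ε whenever n > (89/49)/ε.
Take K = (89/49)/ε. If n > K then |(3n - 8)/(7n + 11) − (3/7)| ≤ (89/49)/n < ε.

K = (89/49)/ε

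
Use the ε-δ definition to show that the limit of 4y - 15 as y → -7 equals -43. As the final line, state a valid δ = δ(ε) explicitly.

Let ε > 0 be given. We need δ > 0 so that 0 < |y + 7| < δ implies |(4y - 15) + 43| < ε.
|(4y - 15) + 43| = |4y + 28| = 4|y + 7|.
Thus it suffices that |y + 7| < ε/4.
Choosing δ = ε/4 gives |(4y - 15) + 43| = 4|y + 7| < ε whenever |y + 7| < δ.

δ = ε/4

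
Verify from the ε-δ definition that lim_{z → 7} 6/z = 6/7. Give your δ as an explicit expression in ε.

δ = min(7/2, (49/12)ε)

Fix ε > 0. We seek δ > 0 such that 0 < |z − 7| < δ implies |6/z − (6/7)| < ε.
|6/z − (6/7)| = 6·|7 − z|/(7·|z|) = 6|z − 7|/(7|z|).
Restrict δ ≤ 7/2. Then |z − 7| < 7/2 gives |z| > 7/2, so 7|z| > 49/2.
Then |6/z − (6/7)| < 6|z − 7|/(49/2), which is < ε when |z − 7| < (49/12)ε.
Take δ = min(7/2, (49/12)ε). Then 0 < |z − 7| < δ gives both |z − 7| < 7/2 and |z − 7| < (49/12)ε, so |6/z − (6/7)| < ε.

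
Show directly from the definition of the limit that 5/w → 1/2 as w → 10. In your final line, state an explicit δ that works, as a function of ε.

δ = min(5, 10ε)

Suppose ε > 0. We seek δ > 0 such that 0 < |w − 10| < δ implies |5/w − (1/2)| < ε.
|5/w − (1/2)| = 5·|10 − w|/(10·|w|) = 5|w − 10|/(10|w|).
Require δ ≤ 5 so that |w| > 10 − 5 = 5, hence 10|w| > 50.
Then |5/w − (1/2)| < 5|w − 10|/50, which is < ε when |w − 10| < 10ε.
Take δ = min(5, 10ε). Then 0 < |w − 10| < δ gives both |w − 10| < 5 and |w − 10| < 10ε, so |5/w − (1/2)| < ε.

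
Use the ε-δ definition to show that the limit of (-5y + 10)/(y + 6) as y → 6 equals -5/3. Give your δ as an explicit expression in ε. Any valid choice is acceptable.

Fix ε > 0. We want δ > 0 with 0 < |y − 6| < δ ⇒ |(-5y + 10)/(y + 6) + 5/3| < ε.
Combining over a common denominator, (-5y + 10)/(y + 6) + 5/3 = [(-5y + 10)·12 − (-20)·(y + 6)] / [12·(y + 6)] = -40(y − 6) / (12(y + 6)).
So |(-5y + 10)/(y + 6) + 5/3| = 40|y − 6| / (12·|y + 6|).
Require δ ≤ 6, so |y + 6| ≥ |12| − |y − 6| > 12 − 6 = 6.
Hence |(-5y + 10)/(y + 6) + 5/3| < 40|y − 6|/(12·6) = (5/9)|y − 6|, which is < ε once |y − 6| < (9/5)ε.
Take δ = min(6, (9/5)ε). Then 0 < |y − 6| < δ forces both bounds, so |(-5y + 10)/(y + 6) + 5/3| < ε.

δ = min(6, (9/5)ε)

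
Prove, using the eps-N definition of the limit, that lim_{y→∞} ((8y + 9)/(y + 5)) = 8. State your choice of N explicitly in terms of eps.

Fix eps > 0. We seek N > 0 such that y > N implies |(8y + 9)/(y + 5) − 8| < eps.
(8y + 9)/(y + 5) − 8 = ((8y + 9) − 8(y + 5)) / ((y + 5)) = -31/((y + 5)).
For y > 0 we have y + 5 > y, so |(8y + 9)/(y + 5) − 8| = 31/((y + 5)) < 31/(y) = 31/y.
Thus |(8y + 9)/(y + 5) − 8| < eps whenever y > 31/eps.
Take N = 31/eps. If y > N then |(8y + 9)/(y + 5) − 8| < 31/y < eps.

N = 31/eps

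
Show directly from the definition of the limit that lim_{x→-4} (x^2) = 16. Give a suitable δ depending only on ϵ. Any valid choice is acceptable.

Suppose ϵ > 0. We seek δ > 0 with 0 < |x + 4| < δ ⇒ |x^2 − 16| < ϵ.
Factor: x^2 − 16 = (x + 4)(x - 4), so |x^2 − 16| = |x + 4|·|x - 4|.
Impose δ ≤ 1 so that |x| < 5; then |x - 4| ≤ 9.
Hence |x^2 − 16| ≤ 9|x + 4|, which is < ϵ once |x + 4| < ϵ/9.
Take δ = min(1, ϵ/9). If 0 < |x + 4| < δ then both bounds hold and |x^2 − 16| ≤ 9|x + 4| < 9·(ϵ/9) = ϵ.

δ = min(1, ϵ/9)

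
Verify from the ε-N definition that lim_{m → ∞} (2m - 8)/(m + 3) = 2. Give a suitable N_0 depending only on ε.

Suppose ε > 0. For m ≥ 1, |(2m - 8)/(m + 3) − 2| = |-14|/((m + 3)) = 14/((m + 3)).
Since m + 3 ≥ m for m ≥ 1, this is ≤ 14/(m) = 14/m.
So |(2m - 8)/(m + 3) − 2| < ε whenever m > 14/ε.
Take N_0 = 14/ε. If m > N_0 then |(2m - 8)/(m + 3) − 2| ≤ 14/m < ε.

N_0 = 14/ε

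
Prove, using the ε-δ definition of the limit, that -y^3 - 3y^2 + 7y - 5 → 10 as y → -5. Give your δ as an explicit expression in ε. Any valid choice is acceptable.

δ = min(1, ε/51)

Fix ε > 0. We want δ > 0 such that 0 < |y + 5| < δ implies |(-y^3 - 3y^2 + 7y - 5) − 10| < ε.
(-y^3 - 3y^2 + 7y - 5) − 10 = -y^3 - 3y^2 + 7y - 15 = (y + 5)(-y^2 + 2y - 3).
So |(-y^3 - 3y^2 + 7y - 5) − 10| = |y + 5|·|-y^2 + 2y - 3|.
Assume first that |y + 5| < 1, so |y| < 6. Then |-y^2 + 2y - 3| ≤ 6^2 + 2·6 + 3 = 51.
Hence |(-y^3 - 3y^2 + 7y - 5) − 10| ≤ 51|y + 5| < ε provided |y + 5| < ε/51.
Choosing δ = min(1, ε/51) ensures both conditions, hence |(-y^3 - 3y^2 + 7y - 5) − 10| < ε.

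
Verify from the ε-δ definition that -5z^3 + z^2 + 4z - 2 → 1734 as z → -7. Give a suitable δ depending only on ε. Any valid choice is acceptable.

δ = min(1, ε/856)

Fix ε > 0. We want δ > 0 such that 0 < |z + 7| < δ implies |(-5z^3 + z^2 + 4z - 2) − 1734| < ε.
(-5z^3 + z^2 + 4z - 2) − 1734 = -5z^3 + z^2 + 4z - 1736 = (z + 7)(-5z^2 + 36z - 248).
So |(-5z^3 + z^2 + 4z - 2) − 1734| = |z + 7|·|-5z^2 + 36z - 248|.
Assume first that |z + 7| < 1, so |z| < 8. Then |-5z^2 + 36z - 248| ≤ 5·8^2 + 36·8 + 248 = 856.
Hence |(-5z^3 + z^2 + 4z - 2) − 1734| ≤ 856|z + 7| < ε provided |z + 7| < ε/856.
Choosing δ = min(1, ε/856) ensures both conditions, hence |(-5z^3 + z^2 + 4z - 2) − 1734| < ε.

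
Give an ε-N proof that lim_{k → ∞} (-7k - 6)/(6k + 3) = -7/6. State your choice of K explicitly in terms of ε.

Suppose ε > 0. For k ≥ 1, |(-7k - 6)/(6k + 3) + 7/6| = |-15|/(6(6k + 3)) = 15/(6(6k + 3)).
Since 6k + 3 ≥ 6k for k ≥ 1, this is ≤ 15/(6·6k) = (5/12)/k.
So |(-7k - 6)/(6k + 3) + 7/6| < ε whenever k > (5/12)/ε.
Take K = (5/12)/ε. If k > K then |(-7k - 6)/(6k + 3) + 7/6| ≤ (5/12)/k < ε.

K = (5/12)/ε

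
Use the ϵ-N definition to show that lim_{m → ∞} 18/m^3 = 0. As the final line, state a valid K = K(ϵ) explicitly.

Suppose ϵ > 0. For m ≥ 1, |18/m^3 − 0| = 18/m^3.
18/m^3 < ϵ ⇔ m^3 > 18/ϵ ⇔ m > (18/ϵ)^{1/3}.
Take K = (18/ϵ)^{1/3}. Then m > K implies 18/m^3 < ϵ.

K = (18/ϵ)^{1/3}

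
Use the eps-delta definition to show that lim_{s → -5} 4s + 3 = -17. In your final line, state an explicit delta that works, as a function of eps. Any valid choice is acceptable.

delta = eps/4

Fix eps > 0. We need delta > 0 so that 0 < |s + 5| < delta implies |(4s + 3) + 17| < eps.
|(4s + 3) + 17| = |4s + 20| = 4|s + 5|.
So 4|s + 5| < eps exactly when |s + 5| < eps/4.
Choosing delta = eps/4 gives |(4s + 3) + 17| = 4|s + 5| < eps whenever |s + 5| < delta.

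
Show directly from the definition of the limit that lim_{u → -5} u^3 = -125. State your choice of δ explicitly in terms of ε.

Let ε > 0. We seek δ > 0 with 0 < |u + 5| < δ ⇒ |u^3 + 125| < ε.
Factor: u^3 + 125 = (u + 5)(u^2 - 5u + 25), so |u^3 + 125| = |u + 5|·|u^2 - 5u + 25|.
Impose δ ≤ 2 so that |u| < 7; then |u^2 - 5u + 25| ≤ 109.
Hence |u^3 + 125| ≤ 109|u + 5|, which is < ε once |u + 5| < ε/109.
Take δ = min(2, ε/109). If 0 < |u + 5| < δ then both bounds hold and |u^3 + 125| ≤ 109|u + 5| < 109·(ε/109) = ε.

δ = min(2, ε/109)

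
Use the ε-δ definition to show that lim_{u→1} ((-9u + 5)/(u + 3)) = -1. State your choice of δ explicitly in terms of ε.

Fix ε > 0. We want δ > 0 with 0 < |u − 1| < δ ⇒ |(-9u + 5)/(u + 3) + 1| < ε.
Combining over a common denominator, (-9u + 5)/(u + 3) + 1 = [(-9u + 5)·4 − (-4)·(u + 3)] / [4·(u + 3)] = -32(u − 1) / (4(u + 3)).
So |(-9u + 5)/(u + 3) + 1| = 32|u − 1| / (4·|u + 3|).
Require δ ≤ 2, so |u + 3| ≥ |4| − |u − 1| > 4 − 2 = 2.
Hence |(-9u + 5)/(u + 3) + 1| < 32|u − 1|/(4·2) = 4|u − 1|, which is < ε once |u − 1| < (1/4)ε.
Take δ = min(2, (1/4)ε). Then 0 < |u − 1| < δ forces both bounds, so |(-9u + 5)/(u + 3) + 1| < ε.

δ = min(2, (1/4)ε)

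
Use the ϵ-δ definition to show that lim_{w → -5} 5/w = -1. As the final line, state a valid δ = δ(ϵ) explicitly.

δ = min(5/2, (5/2)ϵ)

Let ϵ > 0. We seek δ > 0 such that 0 < |w + 5| < δ implies |5/w + 1| < ϵ.
|5/w + 1| = 5·|-5 − w|/(5·|w|) = 5|w + 5|/(5|w|).
Restrict δ ≤ 5/2. Then |w + 5| < 5/2 gives |w| > 5/2, so 5|w| > 25/2.
Then |5/w + 1| < 5|w + 5|/(25/2), which is < ϵ when |w + 5| < (5/2)ϵ.
Take δ = min(5/2, (5/2)ϵ). Then 0 < |w + 5| < δ gives both |w + 5| < 5/2 and |w + 5| < (5/2)ϵ, so |5/w + 1| < ϵ.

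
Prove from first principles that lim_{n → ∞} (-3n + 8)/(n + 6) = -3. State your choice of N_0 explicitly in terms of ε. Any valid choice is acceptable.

N_0 = 26/ε

Let ε > 0 be given. For n ≥ 1, |(-3n + 8)/(n + 6) + 3| = |26|/((n + 6)) = 26/((n + 6)).
Since n + 6 ≥ n for n ≥ 1, this is ≤ 26/(n) = 26/n.
So |(-3n + 8)/(n + 6) + 3| < ε whenever n > 26/ε.
Take N_0 = 26/ε. If n > N_0 then |(-3n + 8)/(n + 6) + 3| ≤ 26/n < ε.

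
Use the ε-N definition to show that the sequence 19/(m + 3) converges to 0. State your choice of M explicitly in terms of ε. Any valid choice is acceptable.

M = 19/ε

Suppose ε > 0. For m ≥ 1, |19/(m + 3) − 0| = 19/(m + 3) ≤ 19/m.
We need 19/m < ε, i.e. m > 19/ε.
Take M = 19/ε. If m > M then |19/(m + 3)| ≤ 19/m < ε.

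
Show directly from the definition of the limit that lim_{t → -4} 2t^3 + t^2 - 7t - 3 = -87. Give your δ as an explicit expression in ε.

δ = min(1, ε/106)

Let ε > 0 be given. We want δ > 0 such that 0 < |t + 4| < δ implies |(2t^3 + t^2 - 7t - 3) + 87| < ε.
(2t^3 + t^2 - 7t - 3) + 87 = 2t^3 + t^2 - 7t + 84 = (t + 4)(2t^2 - 7t + 21).
So |(2t^3 + t^2 - 7t - 3) + 87| = |t + 4|·|2t^2 - 7t + 21|.
Require δ ≤ 1. Then |t + 4| < 1 gives |t| < 5, and by the triangle inequality |2t^2 - 7t + 21| ≤ 2·5^2 + 7·5 + 21 = 106.
Hence |(2t^3 + t^2 - 7t - 3) + 87| ≤ 106|t + 4| < ε provided |t + 4| < ε/106.
Take δ = min(1, ε/106). Then 0 < |t + 4| < δ gives both |t + 4| < 1 and |t + 4| < ε/106, so |(2t^3 + t^2 - 7t - 3) + 87| < ε.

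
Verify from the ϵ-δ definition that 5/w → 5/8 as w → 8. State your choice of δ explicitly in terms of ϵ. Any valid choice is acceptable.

δ = min(4, (32/5)ϵ)

Let ϵ > 0. We seek δ > 0 such that 0 < |w − 8| < δ implies |5/w − (5/8)| < ϵ.
|5/w − (5/8)| = 5·|8 − w|/(8·|w|) = 5|w − 8|/(8|w|).
Restrict δ ≤ 4. Then |w − 8| < 4 gives |w| > 4, so 8|w| > 32.
Then |5/w − (5/8)| < 5|w − 8|/32, which is < ϵ when |w − 8| < (32/5)ϵ.
Take δ = min(4, (32/5)ϵ). Then 0 < |w − 8| < δ gives both |w − 8| < 4 and |w − 8| < (32/5)ϵ, so |5/w − (5/8)| < ϵ.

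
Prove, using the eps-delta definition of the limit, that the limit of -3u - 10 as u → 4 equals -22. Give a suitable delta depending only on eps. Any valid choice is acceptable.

delta = eps/3

Fix eps > 0. We need delta > 0 so that 0 < |u − 4| < delta implies |(-3u - 10) + 22| < eps.
Since (-3u - 10) + 22 = -3(u − 4), we have |(-3u - 10) + 22| = 3|u − 4|.
So 3|u − 4| < eps exactly when |u − 4| < eps/3.
Take delta = eps/3. If 0 < |u − 4| < delta then |(-3u - 10) + 22| = 3|u − 4| < 3·(eps/3) = eps.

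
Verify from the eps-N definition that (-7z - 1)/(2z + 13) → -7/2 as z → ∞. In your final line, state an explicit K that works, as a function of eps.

Fix eps > 0. We seek K > 0 such that z > K implies |(-7z - 1)/(2z + 13) + 7/2| < eps.
(-7z - 1)/(2z + 13) + 7/2 = (2(-7z - 1) − (-7)(2z + 13)) / (2(2z + 13)) = 89/(2(2z + 13)).
For z > 0 we have 2z + 13 > 2z, so |(-7z - 1)/(2z + 13) + 7/2| = 89/(2(2z + 13)) < 89/(2·2z) = (89/4)/z.
Thus |(-7z - 1)/(2z + 13) + 7/2| < eps whenever z > (89/4)/eps.
Take K = (89/4)/eps. If z > K then |(-7z - 1)/(2z + 13) + 7/2| < (89/4)/z < eps.

K = (89/4)/eps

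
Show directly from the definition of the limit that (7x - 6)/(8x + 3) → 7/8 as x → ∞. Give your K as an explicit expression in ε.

Let ε > 0. We seek K > 0 such that x > K implies |(7x - 6)/(8x + 3) − (7/8)| < ε.
(7x - 6)/(8x + 3) − (7/8) = (8(7x - 6) − 7(8x + 3)) / (8(8x + 3)) = -69/(8(8x + 3)).
For x > 0 we have 8x + 3 > 8x, so |(7x - 6)/(8x + 3) − (7/8)| = 69/(8(8x + 3)) < 69/(8·8x) = (69/64)/x.
Thus |(7x - 6)/(8x + 3) − (7/8)| < ε whenever x > (69/64)/ε.
Take K = (69/64)/ε. If x > K then |(7x - 6)/(8x + 3) − (7/8)| < (69/64)/x < ε.

K = (69/64)/ε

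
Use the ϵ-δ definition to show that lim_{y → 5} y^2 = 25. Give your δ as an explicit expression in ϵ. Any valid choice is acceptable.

δ = min(1, ϵ/11)

Suppose ϵ > 0. We seek δ > 0 with 0 < |y − 5| < δ ⇒ |y^2 − 25| < ϵ.
Factor: y^2 − 25 = (y − 5)(y + 5), so |y^2 − 25| = |y − 5|·|y + 5|.
Impose δ ≤ 1 so that |y| < 6; then |y + 5| ≤ 11.
Hence |y^2 − 25| ≤ 11|y − 5|, which is < ϵ once |y − 5| < ϵ/11.
Take δ = min(1, ϵ/11). If 0 < |y − 5| < δ then both bounds hold and |y^2 − 25| ≤ 11|y − 5| < 11·(ϵ/11) = ϵ.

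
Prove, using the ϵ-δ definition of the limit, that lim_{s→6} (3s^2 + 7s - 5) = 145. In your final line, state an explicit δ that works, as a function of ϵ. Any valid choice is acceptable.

δ = min(2, ϵ/49)

Fix ϵ > 0. We want δ > 0 such that 0 < |s − 6| < δ implies |(3s^2 + 7s - 5) − 145| < ϵ.
(3s^2 + 7s - 5) − 145 = 3s^2 + 7s - 150 = (s − 6)(3s + 25).
So |(3s^2 + 7s - 5) − 145| = |s − 6|·|3s + 25|.
Require δ ≤ 2. Then |s − 6| < 2 gives |s| < 8, and by the triangle inequality |3s + 25| ≤ 3·8 + 25 = 49.
Hence |(3s^2 + 7s - 5) − 145| ≤ 49|s − 6| < ϵ provided |s − 6| < ϵ/49.
Choosing δ = min(2, ϵ/49) ensures both conditions, hence |(3s^2 + 7s - 5) − 145| < ϵ.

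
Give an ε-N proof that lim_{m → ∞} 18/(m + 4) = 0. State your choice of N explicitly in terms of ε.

Fix ε > 0. For m ≥ 1, |18/(m + 4) − 0| = 18/(m + 4) ≤ 18/m.
We need 18/m < ε, i.e. m > 18/ε.
Take N = 18/ε. If m > N then |18/(m + 4)| ≤ 18/m < ε.

N = 18/ε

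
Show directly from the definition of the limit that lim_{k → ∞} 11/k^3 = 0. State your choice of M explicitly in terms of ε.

Let ε > 0 be given. For k ≥ 1, |11/k^3 − 0| = 11/k^3.
11/k^3 < ε ⇔ k^3 > 11/ε ⇔ k > (11/ε)^{1/3}.
Take M = (11/ε)^{1/3}. Then k > M implies 11/k^3 < ε.

M = (11/ε)^{1/3}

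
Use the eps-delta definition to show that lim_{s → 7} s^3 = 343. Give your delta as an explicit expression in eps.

Fix eps > 0. We seek delta > 0 with 0 < |s − 7| < delta ⇒ |s^3 − 343| < eps.
Factor: s^3 − 343 = (s − 7)(s^2 + 7s + 49), so |s^3 − 343| = |s − 7|·|s^2 + 7s + 49|.
Restrict delta ≤ 2. Then |s − 7| < 2 gives |s| < 9, so by the triangle inequality |s^2 + 7s + 49| ≤ 9^2 + 7·9 + 49 = 193.
Hence |s^3 − 343| ≤ 193|s − 7|, which is < eps once |s − 7| < eps/193.
Take delta = min(2, eps/193). If 0 < |s − 7| < delta then both bounds hold and |s^3 − 343| ≤ 193|s − 7| < 193·(eps/193) = eps.

delta = min(2, eps/193)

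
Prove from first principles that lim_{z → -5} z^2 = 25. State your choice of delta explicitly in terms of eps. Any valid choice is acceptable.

Let eps > 0 be given. We seek delta > 0 with 0 < |z + 5| < delta ⇒ |z^2 − 25| < eps.
Factor: z^2 − 25 = (z + 5)(z - 5), so |z^2 − 25| = |z + 5|·|z - 5|.
Impose delta ≤ 2 so that |z| < 7; then |z - 5| ≤ 12.
Hence |z^2 − 25| ≤ 12|z + 5|, which is < eps once |z + 5| < eps/12.
Take delta = min(2, eps/12). If 0 < |z + 5| < delta then both bounds hold and |z^2 − 25| ≤ 12|z + 5| < 12·(eps/12) = eps.

delta = min(2, eps/12)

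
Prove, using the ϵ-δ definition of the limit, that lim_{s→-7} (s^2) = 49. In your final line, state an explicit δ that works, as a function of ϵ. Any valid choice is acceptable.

Let ϵ > 0. We seek δ > 0 with 0 < |s + 7| < δ ⇒ |s^2 − 49| < ϵ.
Factor: s^2 − 49 = (s + 7)(s - 7), so |s^2 − 49| = |s + 7|·|s - 7|.
Restrict δ ≤ 1. Then |s + 7| < 1 gives |s| < 8, so by the triangle inequality |s - 7| ≤ 8 + 7 = 15.
Hence |s^2 − 49| ≤ 15|s + 7|, which is < ϵ once |s + 7| < ϵ/15.
Take δ = min(1, ϵ/15). If 0 < |s + 7| < δ then both bounds hold and |s^2 − 49| ≤ 15|s + 7| < 15·(ϵ/15) = ϵ.

δ = min(1, ϵ/15)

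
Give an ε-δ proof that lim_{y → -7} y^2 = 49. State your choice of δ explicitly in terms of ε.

Fix ε > 0. We seek δ > 0 with 0 < |y + 7| < δ ⇒ |y^2 − 49| < ε.
Factor: y^2 − 49 = (y + 7)(y - 7), so |y^2 − 49| = |y + 7|·|y - 7|.
Restrict δ ≤ 2. Then |y + 7| < 2 gives |y| < 9, so by the triangle inequality |y - 7| ≤ 9 + 7 = 16.
Hence |y^2 − 49| ≤ 16|y + 7|, which is < ε once |y + 7| < ε/16.
Take δ = min(2, ε/16). If 0 < |y + 7| < δ then both bounds hold and |y^2 − 49| ≤ 16|y + 7| < 16·(ε/16) = ε.

δ = min(2, ε/16)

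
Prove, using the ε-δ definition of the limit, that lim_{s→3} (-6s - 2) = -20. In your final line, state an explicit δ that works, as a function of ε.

Let ε > 0. We need δ > 0 so that 0 < |s − 3| < δ implies |(-6s - 2) + 20| < ε.
|(-6s - 2) + 20| = |-6s + 18| = 6|s − 3|.
Thus it suffices that |s − 3| < ε/6.
Take δ = ε/6. If 0 < |s − 3| < δ then |(-6s - 2) + 20| = 6|s − 3| < 6·(ε/6) = ε.

δ = ε/6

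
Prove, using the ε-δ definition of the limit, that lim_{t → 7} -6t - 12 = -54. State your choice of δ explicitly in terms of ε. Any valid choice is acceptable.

δ = ε/6

Let ε > 0 be given. We need δ > 0 so that 0 < |t − 7| < δ implies |(-6t - 12) + 54| < ε.
|(-6t - 12) + 54| = |-6t + 42| = 6|t − 7|.
So 6|t − 7| < ε exactly when |t − 7| < ε/6.
Choosing δ = ε/6 gives |(-6t - 12) + 54| = 6|t − 7| < ε whenever |t − 7| < δ.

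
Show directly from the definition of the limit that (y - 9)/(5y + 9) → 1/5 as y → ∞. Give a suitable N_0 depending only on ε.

N_0 = (54/25)/ε

Fix ε > 0. We seek N_0 > 0 such that y > N_0 implies |(y - 9)/(5y + 9) − (1/5)| < ε.
(y - 9)/(5y + 9) − (1/5) = (5(y - 9) − (5y + 9)) / (5(5y + 9)) = -54/(5(5y + 9)).
For y > 0 we have 5y + 9 > 5y, so |(y - 9)/(5y + 9) − (1/5)| = 54/(5(5y + 9)) < 54/(5·5y) = (54/25)/y.
Thus |(y - 9)/(5y + 9) − (1/5)| < ε whenever y > (54/25)/ε.
Take N_0 = (54/25)/ε. If y > N_0 then |(y - 9)/(5y + 9) − (1/5)| < (54/25)/y < ε.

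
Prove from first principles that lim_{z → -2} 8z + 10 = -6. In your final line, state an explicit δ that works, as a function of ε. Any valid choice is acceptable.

δ = ε/8

Let ε > 0 be given. We need δ > 0 so that 0 < |z + 2| < δ implies |(8z + 10) + 6| < ε.
Since (8z + 10) + 6 = 8(z + 2), we have |(8z + 10) + 6| = 8|z + 2|.
So 8|z + 2| < ε exactly when |z + 2| < ε/8.
Take δ = ε/8. If 0 < |z + 2| < δ then |(8z + 10) + 6| = 8|z + 2| < 8·(ε/8) = ε.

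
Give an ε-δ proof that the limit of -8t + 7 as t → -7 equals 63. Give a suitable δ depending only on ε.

δ = ε/8

Let ε > 0. We need δ > 0 so that 0 < |t + 7| < δ implies |(-8t + 7) − 63| < ε.
Since (-8t + 7) − 63 = -8(t + 7), we have |(-8t + 7) − 63| = 8|t + 7|.
Thus it suffices that |t + 7| < ε/8.
Take δ = ε/8. If 0 < |t + 7| < δ then |(-8t + 7) − 63| = 8|t + 7| < 8·(ε/8) = ε.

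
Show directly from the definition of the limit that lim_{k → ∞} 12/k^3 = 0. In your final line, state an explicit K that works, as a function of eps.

Let eps > 0. For k ≥ 1, |12/k^3 − 0| = 12/k^3.
12/k^3 < eps ⇔ k^3 > 12/eps ⇔ k > (12/eps)^{1/3}.
Take K = (12/eps)^{1/3}. Then k > K implies 12/k^3 < eps.

K = (12/eps)^{1/3}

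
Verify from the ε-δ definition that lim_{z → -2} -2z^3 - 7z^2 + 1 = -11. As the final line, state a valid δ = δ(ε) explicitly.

Let ε > 0 be given. We want δ > 0 such that 0 < |z + 2| < δ implies |(-2z^3 - 7z^2 + 1) + 11| < ε.
(-2z^3 - 7z^2 + 1) + 11 = -2z^3 - 7z^2 + 12 = (z + 2)(-2z^2 - 3z + 6).
So |(-2z^3 - 7z^2 + 1) + 11| = |z + 2|·|-2z^2 - 3z + 6|.
Require δ ≤ 2. Then |z + 2| < 2 gives |z| < 4, and by the triangle inequality |-2z^2 - 3z + 6| ≤ 2·4^2 + 3·4 + 6 = 50.
Hence |(-2z^3 - 7z^2 + 1) + 11| ≤ 50|z + 2| < ε provided |z + 2| < ε/50.
Choosing δ = min(2, ε/50) ensures both conditions, hence |(-2z^3 - 7z^2 + 1) + 11| < ε.

δ = min(2, ε/50)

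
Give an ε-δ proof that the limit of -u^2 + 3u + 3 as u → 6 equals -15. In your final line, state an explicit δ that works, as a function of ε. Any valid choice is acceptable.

Let ε > 0. We want δ > 0 such that 0 < |u − 6| < δ implies |(-u^2 + 3u + 3) + 15| < ε.
(-u^2 + 3u + 3) + 15 = -u^2 + 3u + 18 = (u − 6)(-u - 3).
So |(-u^2 + 3u + 3) + 15| = |u − 6|·|-u - 3|.
Assume first that |u − 6| < 2, so |u| < 8. Then |-u - 3| ≤ 8 + 3 = 11.
Hence |(-u^2 + 3u + 3) + 15| ≤ 11|u − 6| < ε provided |u − 6| < ε/11.
Take δ = min(2, ε/11). Then 0 < |u − 6| < δ gives both |u − 6| < 2 and |u − 6| < ε/11, so |(-u^2 + 3u + 3) + 15| < ε.

δ = min(2, ε/11)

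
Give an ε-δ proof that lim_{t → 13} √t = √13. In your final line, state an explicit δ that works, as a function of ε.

Let ε > 0 be given. We want δ > 0 such that 0 < |t − 13| < δ implies |√t − √13| < ε.
Rationalise: √t − √13 = (t − 13)/(√t + √13), so |√t − √13| = |t − 13|/(√t + √13).
Restrict δ ≤ 13 so that |t − 13| < 13 forces t > 0, and then √t + √13 > √13.
Hence |√t − √13| < |t − 13|/√13, which is < ε once |t − 13| < √13·ε.
Take δ = min(13, √13·ε). If 0 < |t − 13| < δ then t > 0 and |√t − √13| < |t − 13|/√13 < ε.

δ = min(13, √13·ε)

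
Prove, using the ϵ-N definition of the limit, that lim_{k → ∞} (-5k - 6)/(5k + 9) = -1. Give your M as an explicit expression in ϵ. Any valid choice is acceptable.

M = (3/5)/ϵ

Let ϵ > 0 be given. For k ≥ 1, |(-5k - 6)/(5k + 9) + 1| = |15|/(5(5k + 9)) = 15/(5(5k + 9)).
Since 5k + 9 ≥ 5k for k ≥ 1, this is ≤ 15/(5·5k) = (3/5)/k.
So |(-5k - 6)/(5k + 9) + 1| < ϵ whenever k > (3/5)/ϵ.
Take M = (3/5)/ϵ. If k > M then |(-5k - 6)/(5k + 9) + 1| ≤ (3/5)/k < ϵ.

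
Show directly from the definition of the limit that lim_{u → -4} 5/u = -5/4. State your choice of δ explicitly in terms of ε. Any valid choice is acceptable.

δ = min(2, (8/5)ε)

Let ε > 0. We seek δ > 0 such that 0 < |u + 4| < δ implies |5/u + 5/4| < ε.
|5/u + 5/4| = 5·|-4 − u|/(4·|u|) = 5|u + 4|/(4|u|).
Restrict δ ≤ 2. Then |u + 4| < 2 gives |u| > 2, so 4|u| > 8.
Then |5/u + 5/4| < 5|u + 4|/8, which is < ε when |u + 4| < (8/5)ε.
Take δ = min(2, (8/5)ε). Then 0 < |u + 4| < δ gives both |u + 4| < 2 and |u + 4| < (8/5)ε, so |5/u + 5/4| < ε.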